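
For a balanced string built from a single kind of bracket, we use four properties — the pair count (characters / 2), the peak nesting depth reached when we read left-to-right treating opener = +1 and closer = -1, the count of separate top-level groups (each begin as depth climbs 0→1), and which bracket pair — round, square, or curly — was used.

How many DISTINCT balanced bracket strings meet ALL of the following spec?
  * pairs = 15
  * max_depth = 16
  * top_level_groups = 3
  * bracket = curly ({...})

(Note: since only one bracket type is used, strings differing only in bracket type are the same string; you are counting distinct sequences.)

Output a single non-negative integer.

Spec: pairs=15 depth=16 groups=3
Count(depth <= 16) = 1931540
Count(depth <= 15) = 1931540
Count(depth == 16) = 1931540 - 1931540 = 0

Answer: 0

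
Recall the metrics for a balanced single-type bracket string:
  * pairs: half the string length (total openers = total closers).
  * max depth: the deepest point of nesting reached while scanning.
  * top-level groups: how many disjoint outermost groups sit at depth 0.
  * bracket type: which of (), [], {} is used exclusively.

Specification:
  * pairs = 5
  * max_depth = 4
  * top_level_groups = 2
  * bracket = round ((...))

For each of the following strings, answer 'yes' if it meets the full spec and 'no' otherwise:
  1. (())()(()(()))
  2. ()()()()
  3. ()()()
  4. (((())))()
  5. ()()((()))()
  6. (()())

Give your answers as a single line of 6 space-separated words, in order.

Answer: no no no yes no no

Derivation:
String 1 '(())()(()(()))': depth seq [1 2 1 0 1 0 1 2 1 2 3 2 1 0]
  -> pairs=7 depth=3 groups=3 -> no
String 2 '()()()()': depth seq [1 0 1 0 1 0 1 0]
  -> pairs=4 depth=1 groups=4 -> no
String 3 '()()()': depth seq [1 0 1 0 1 0]
  -> pairs=3 depth=1 groups=3 -> no
String 4 '(((())))()': depth seq [1 2 3 4 3 2 1 0 1 0]
  -> pairs=5 depth=4 groups=2 -> yes
String 5 '()()((()))()': depth seq [1 0 1 0 1 2 3 2 1 0 1 0]
  -> pairs=6 depth=3 groups=4 -> no
String 6 '(()())': depth seq [1 2 1 2 1 0]
  -> pairs=3 depth=2 groups=1 -> no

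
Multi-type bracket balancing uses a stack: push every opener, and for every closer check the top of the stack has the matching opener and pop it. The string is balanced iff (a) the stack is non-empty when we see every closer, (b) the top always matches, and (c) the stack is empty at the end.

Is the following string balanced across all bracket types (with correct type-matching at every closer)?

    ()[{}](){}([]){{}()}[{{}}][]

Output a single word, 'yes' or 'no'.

Answer: yes

Derivation:
pos 0: push '('; stack = (
pos 1: ')' matches '('; pop; stack = (empty)
pos 2: push '['; stack = [
pos 3: push '{'; stack = [{
pos 4: '}' matches '{'; pop; stack = [
pos 5: ']' matches '['; pop; stack = (empty)
pos 6: push '('; stack = (
pos 7: ')' matches '('; pop; stack = (empty)
pos 8: push '{'; stack = {
pos 9: '}' matches '{'; pop; stack = (empty)
pos 10: push '('; stack = (
pos 11: push '['; stack = ([
pos 12: ']' matches '['; pop; stack = (
pos 13: ')' matches '('; pop; stack = (empty)
pos 14: push '{'; stack = {
pos 15: push '{'; stack = {{
pos 16: '}' matches '{'; pop; stack = {
pos 17: push '('; stack = {(
pos 18: ')' matches '('; pop; stack = {
pos 19: '}' matches '{'; pop; stack = (empty)
pos 20: push '['; stack = [
pos 21: push '{'; stack = [{
pos 22: push '{'; stack = [{{
pos 23: '}' matches '{'; pop; stack = [{
pos 24: '}' matches '{'; pop; stack = [
pos 25: ']' matches '['; pop; stack = (empty)
pos 26: push '['; stack = [
pos 27: ']' matches '['; pop; stack = (empty)
end: stack empty → VALID
Verdict: properly nested → yes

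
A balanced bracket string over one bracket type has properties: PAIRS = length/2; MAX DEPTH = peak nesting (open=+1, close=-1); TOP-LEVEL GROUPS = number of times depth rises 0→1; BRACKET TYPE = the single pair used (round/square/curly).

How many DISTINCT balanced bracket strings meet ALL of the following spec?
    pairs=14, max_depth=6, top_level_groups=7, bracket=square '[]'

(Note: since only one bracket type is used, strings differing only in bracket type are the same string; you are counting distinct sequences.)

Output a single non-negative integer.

Answer: 931

Derivation:
Spec: pairs=14 depth=6 groups=7
Count(depth <= 6) = 38634
Count(depth <= 5) = 37703
Count(depth == 6) = 38634 - 37703 = 931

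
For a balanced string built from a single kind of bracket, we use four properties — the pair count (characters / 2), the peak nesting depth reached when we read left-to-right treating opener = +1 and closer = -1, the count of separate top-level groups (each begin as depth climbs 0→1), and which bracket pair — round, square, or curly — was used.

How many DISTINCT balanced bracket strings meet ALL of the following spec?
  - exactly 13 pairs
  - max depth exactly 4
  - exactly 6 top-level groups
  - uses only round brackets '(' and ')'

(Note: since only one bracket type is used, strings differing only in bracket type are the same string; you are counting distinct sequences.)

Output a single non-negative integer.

Answer: 8544

Derivation:
Spec: pairs=13 depth=4 groups=6
Count(depth <= 4) = 19380
Count(depth <= 3) = 10836
Count(depth == 4) = 19380 - 10836 = 8544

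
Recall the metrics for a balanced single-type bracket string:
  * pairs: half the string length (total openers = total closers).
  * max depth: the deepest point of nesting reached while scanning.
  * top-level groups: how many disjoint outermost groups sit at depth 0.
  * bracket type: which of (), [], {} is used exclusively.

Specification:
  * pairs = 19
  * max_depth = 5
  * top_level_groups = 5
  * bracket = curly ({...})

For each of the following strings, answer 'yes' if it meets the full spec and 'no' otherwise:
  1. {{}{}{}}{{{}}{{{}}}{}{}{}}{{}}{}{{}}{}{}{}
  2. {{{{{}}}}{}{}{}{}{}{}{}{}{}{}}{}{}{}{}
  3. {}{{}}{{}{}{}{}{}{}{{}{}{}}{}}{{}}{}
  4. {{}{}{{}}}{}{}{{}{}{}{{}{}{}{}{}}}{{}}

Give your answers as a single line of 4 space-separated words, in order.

Answer: no yes no no

Derivation:
String 1 '{{}{}{}}{{{}}{{{}}}{}{}{}}{{}}{}{{}}{}{}{}': depth seq [1 2 1 2 1 2 1 0 1 2 3 2 1 2 3 4 3 2 1 2 1 2 1 2 1 0 1 2 1 0 1 0 1 2 1 0 1 0 1 0 1 0]
  -> pairs=21 depth=4 groups=8 -> no
String 2 '{{{{{}}}}{}{}{}{}{}{}{}{}{}{}}{}{}{}{}': depth seq [1 2 3 4 5 4 3 2 1 2 1 2 1 2 1 2 1 2 1 2 1 2 1 2 1 2 1 2 1 0 1 0 1 0 1 0 1 0]
  -> pairs=19 depth=5 groups=5 -> yes
String 3 '{}{{}}{{}{}{}{}{}{}{{}{}{}}{}}{{}}{}': depth seq [1 0 1 2 1 0 1 2 1 2 1 2 1 2 1 2 1 2 1 2 3 2 3 2 3 2 1 2 1 0 1 2 1 0 1 0]
  -> pairs=18 depth=3 groups=5 -> no
String 4 '{{}{}{{}}}{}{}{{}{}{}{{}{}{}{}{}}}{{}}': depth seq [1 2 1 2 1 2 3 2 1 0 1 0 1 0 1 2 1 2 1 2 1 2 3 2 3 2 3 2 3 2 3 2 1 0 1 2 1 0]
  -> pairs=19 depth=3 groups=5 -> no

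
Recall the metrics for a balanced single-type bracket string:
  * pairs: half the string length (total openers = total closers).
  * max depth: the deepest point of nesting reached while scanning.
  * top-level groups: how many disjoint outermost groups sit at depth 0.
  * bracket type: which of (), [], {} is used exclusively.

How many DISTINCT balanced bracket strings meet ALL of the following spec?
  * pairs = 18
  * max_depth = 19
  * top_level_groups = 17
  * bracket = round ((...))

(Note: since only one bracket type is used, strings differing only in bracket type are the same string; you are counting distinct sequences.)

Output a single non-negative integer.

Spec: pairs=18 depth=19 groups=17
Count(depth <= 19) = 17
Count(depth <= 18) = 17
Count(depth == 19) = 17 - 17 = 0

Answer: 0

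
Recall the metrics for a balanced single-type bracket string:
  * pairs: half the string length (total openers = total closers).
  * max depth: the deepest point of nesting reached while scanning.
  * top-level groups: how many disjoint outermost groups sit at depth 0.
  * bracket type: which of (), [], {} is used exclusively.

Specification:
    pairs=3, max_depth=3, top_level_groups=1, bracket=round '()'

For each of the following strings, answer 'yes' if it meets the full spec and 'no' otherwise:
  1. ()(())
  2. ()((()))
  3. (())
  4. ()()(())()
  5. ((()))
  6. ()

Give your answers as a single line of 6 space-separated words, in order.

String 1 '()(())': depth seq [1 0 1 2 1 0]
  -> pairs=3 depth=2 groups=2 -> no
String 2 '()((()))': depth seq [1 0 1 2 3 2 1 0]
  -> pairs=4 depth=3 groups=2 -> no
String 3 '(())': depth seq [1 2 1 0]
  -> pairs=2 depth=2 groups=1 -> no
String 4 '()()(())()': depth seq [1 0 1 0 1 2 1 0 1 0]
  -> pairs=5 depth=2 groups=4 -> no
String 5 '((()))': depth seq [1 2 3 2 1 0]
  -> pairs=3 depth=3 groups=1 -> yes
String 6 '()': depth seq [1 0]
  -> pairs=1 depth=1 groups=1 -> no

Answer: no no no no yes no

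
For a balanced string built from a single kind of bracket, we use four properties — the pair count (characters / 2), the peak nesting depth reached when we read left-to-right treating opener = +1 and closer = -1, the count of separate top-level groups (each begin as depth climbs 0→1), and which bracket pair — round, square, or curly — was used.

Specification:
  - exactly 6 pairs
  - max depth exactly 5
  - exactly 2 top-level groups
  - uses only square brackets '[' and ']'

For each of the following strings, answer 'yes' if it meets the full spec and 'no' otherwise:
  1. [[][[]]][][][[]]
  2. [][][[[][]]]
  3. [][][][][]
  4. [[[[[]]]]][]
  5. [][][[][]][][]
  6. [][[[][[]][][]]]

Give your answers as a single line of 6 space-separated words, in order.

Answer: no no no yes no no

Derivation:
String 1 '[[][[]]][][][[]]': depth seq [1 2 1 2 3 2 1 0 1 0 1 0 1 2 1 0]
  -> pairs=8 depth=3 groups=4 -> no
String 2 '[][][[[][]]]': depth seq [1 0 1 0 1 2 3 2 3 2 1 0]
  -> pairs=6 depth=3 groups=3 -> no
String 3 '[][][][][]': depth seq [1 0 1 0 1 0 1 0 1 0]
  -> pairs=5 depth=1 groups=5 -> no
String 4 '[[[[[]]]]][]': depth seq [1 2 3 4 5 4 3 2 1 0 1 0]
  -> pairs=6 depth=5 groups=2 -> yes
String 5 '[][][[][]][][]': depth seq [1 0 1 0 1 2 1 2 1 0 1 0 1 0]
  -> pairs=7 depth=2 groups=5 -> no
String 6 '[][[[][[]][][]]]': depth seq [1 0 1 2 3 2 3 4 3 2 3 2 3 2 1 0]
  -> pairs=8 depth=4 groups=2 -> no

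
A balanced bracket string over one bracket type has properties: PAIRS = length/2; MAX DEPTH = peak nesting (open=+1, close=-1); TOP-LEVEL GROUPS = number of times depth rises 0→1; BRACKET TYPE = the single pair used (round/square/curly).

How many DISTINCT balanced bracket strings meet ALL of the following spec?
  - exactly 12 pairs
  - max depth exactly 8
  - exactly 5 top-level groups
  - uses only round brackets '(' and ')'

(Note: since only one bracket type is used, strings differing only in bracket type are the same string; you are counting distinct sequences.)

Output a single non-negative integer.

Spec: pairs=12 depth=8 groups=5
Count(depth <= 8) = 13260
Count(depth <= 7) = 13255
Count(depth == 8) = 13260 - 13255 = 5

Answer: 5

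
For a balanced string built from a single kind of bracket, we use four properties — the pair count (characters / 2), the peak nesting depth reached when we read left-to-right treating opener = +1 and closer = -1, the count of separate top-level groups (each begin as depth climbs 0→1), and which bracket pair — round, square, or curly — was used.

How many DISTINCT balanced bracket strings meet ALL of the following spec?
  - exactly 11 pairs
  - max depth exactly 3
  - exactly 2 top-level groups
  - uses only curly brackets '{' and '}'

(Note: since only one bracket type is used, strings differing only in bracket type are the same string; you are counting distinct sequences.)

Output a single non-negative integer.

Spec: pairs=11 depth=3 groups=2
Count(depth <= 3) = 1536
Count(depth <= 2) = 10
Count(depth == 3) = 1536 - 10 = 1526

Answer: 1526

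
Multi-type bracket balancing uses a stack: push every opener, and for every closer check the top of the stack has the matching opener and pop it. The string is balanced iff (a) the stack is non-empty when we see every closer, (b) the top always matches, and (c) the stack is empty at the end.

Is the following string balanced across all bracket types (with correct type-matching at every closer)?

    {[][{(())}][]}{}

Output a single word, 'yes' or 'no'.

Answer: yes

Derivation:
pos 0: push '{'; stack = {
pos 1: push '['; stack = {[
pos 2: ']' matches '['; pop; stack = {
pos 3: push '['; stack = {[
pos 4: push '{'; stack = {[{
pos 5: push '('; stack = {[{(
pos 6: push '('; stack = {[{((
pos 7: ')' matches '('; pop; stack = {[{(
pos 8: ')' matches '('; pop; stack = {[{
pos 9: '}' matches '{'; pop; stack = {[
pos 10: ']' matches '['; pop; stack = {
pos 11: push '['; stack = {[
pos 12: ']' matches '['; pop; stack = {
pos 13: '}' matches '{'; pop; stack = (empty)
pos 14: push '{'; stack = {
pos 15: '}' matches '{'; pop; stack = (empty)
end: stack empty → VALID
Verdict: properly nested → yes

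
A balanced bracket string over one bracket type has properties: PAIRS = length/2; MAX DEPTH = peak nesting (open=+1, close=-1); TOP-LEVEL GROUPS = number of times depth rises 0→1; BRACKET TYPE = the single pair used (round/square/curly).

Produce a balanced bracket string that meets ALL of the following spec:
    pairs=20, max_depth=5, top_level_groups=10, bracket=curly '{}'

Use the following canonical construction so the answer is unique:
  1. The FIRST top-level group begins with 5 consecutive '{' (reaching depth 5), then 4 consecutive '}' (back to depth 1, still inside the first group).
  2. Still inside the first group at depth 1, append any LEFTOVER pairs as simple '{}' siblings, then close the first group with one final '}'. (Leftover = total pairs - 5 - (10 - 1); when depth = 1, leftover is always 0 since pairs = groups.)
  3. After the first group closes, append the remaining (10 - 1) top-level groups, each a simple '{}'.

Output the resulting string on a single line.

Spec: pairs=20 depth=5 groups=10
Leftover pairs = 20 - 5 - (10-1) = 6
First group: deep chain of depth 5 + 6 sibling pairs
Remaining 9 groups: simple '{}' each

Answer: {{{{{}}}}{}{}{}{}{}{}}{}{}{}{}{}{}{}{}{}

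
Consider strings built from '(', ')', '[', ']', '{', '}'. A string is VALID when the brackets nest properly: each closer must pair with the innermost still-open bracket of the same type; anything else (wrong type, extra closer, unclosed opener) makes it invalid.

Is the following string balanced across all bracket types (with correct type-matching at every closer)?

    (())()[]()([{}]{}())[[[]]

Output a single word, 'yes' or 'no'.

pos 0: push '('; stack = (
pos 1: push '('; stack = ((
pos 2: ')' matches '('; pop; stack = (
pos 3: ')' matches '('; pop; stack = (empty)
pos 4: push '('; stack = (
pos 5: ')' matches '('; pop; stack = (empty)
pos 6: push '['; stack = [
pos 7: ']' matches '['; pop; stack = (empty)
pos 8: push '('; stack = (
pos 9: ')' matches '('; pop; stack = (empty)
pos 10: push '('; stack = (
pos 11: push '['; stack = ([
pos 12: push '{'; stack = ([{
pos 13: '}' matches '{'; pop; stack = ([
pos 14: ']' matches '['; pop; stack = (
pos 15: push '{'; stack = ({
pos 16: '}' matches '{'; pop; stack = (
pos 17: push '('; stack = ((
pos 18: ')' matches '('; pop; stack = (
pos 19: ')' matches '('; pop; stack = (empty)
pos 20: push '['; stack = [
pos 21: push '['; stack = [[
pos 22: push '['; stack = [[[
pos 23: ']' matches '['; pop; stack = [[
pos 24: ']' matches '['; pop; stack = [
end: stack still non-empty ([) → INVALID
Verdict: unclosed openers at end: [ → no

Answer: no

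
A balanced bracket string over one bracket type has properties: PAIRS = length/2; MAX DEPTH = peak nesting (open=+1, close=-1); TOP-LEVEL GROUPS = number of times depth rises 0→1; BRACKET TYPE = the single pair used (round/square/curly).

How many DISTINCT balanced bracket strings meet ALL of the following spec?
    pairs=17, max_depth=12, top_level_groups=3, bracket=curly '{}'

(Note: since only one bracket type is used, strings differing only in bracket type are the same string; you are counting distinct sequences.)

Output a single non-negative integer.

Spec: pairs=17 depth=12 groups=3
Count(depth <= 12) = 25661697
Count(depth <= 11) = 25653165
Count(depth == 12) = 25661697 - 25653165 = 8532

Answer: 8532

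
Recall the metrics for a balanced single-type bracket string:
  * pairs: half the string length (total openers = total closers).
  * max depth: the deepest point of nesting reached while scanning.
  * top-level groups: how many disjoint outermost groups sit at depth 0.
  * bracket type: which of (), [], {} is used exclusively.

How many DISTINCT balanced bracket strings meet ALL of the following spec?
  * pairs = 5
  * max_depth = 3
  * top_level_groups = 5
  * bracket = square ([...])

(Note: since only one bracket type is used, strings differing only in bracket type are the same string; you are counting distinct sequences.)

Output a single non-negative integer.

Spec: pairs=5 depth=3 groups=5
Count(depth <= 3) = 1
Count(depth <= 2) = 1
Count(depth == 3) = 1 - 1 = 0

Answer: 0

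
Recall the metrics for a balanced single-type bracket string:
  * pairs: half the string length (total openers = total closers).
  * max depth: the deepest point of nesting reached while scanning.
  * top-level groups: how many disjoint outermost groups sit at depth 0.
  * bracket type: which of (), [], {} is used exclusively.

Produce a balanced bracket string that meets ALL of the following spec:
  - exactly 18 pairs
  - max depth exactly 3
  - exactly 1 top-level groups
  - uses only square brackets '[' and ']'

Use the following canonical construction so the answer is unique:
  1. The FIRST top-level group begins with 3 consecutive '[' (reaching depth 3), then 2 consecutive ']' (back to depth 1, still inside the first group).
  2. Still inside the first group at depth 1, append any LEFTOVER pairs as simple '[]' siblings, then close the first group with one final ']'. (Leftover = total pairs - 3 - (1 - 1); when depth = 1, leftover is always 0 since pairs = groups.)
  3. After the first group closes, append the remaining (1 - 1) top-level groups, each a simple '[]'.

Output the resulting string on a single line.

Spec: pairs=18 depth=3 groups=1
Leftover pairs = 18 - 3 - (1-1) = 15
First group: deep chain of depth 3 + 15 sibling pairs
Remaining 0 groups: simple '[]' each

Answer: [[[]][][][][][][][][][][][][][][][]]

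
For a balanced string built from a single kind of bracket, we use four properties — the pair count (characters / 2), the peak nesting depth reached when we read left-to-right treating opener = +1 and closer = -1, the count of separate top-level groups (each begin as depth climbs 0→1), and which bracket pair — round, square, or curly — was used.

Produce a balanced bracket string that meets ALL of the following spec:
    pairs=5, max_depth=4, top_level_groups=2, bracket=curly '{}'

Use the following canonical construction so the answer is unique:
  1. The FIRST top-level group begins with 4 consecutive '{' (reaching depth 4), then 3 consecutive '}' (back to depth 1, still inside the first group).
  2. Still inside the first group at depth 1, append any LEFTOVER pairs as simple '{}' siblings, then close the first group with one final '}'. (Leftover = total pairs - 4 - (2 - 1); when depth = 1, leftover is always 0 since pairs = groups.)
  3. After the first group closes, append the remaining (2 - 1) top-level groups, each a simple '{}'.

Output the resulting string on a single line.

Spec: pairs=5 depth=4 groups=2
Leftover pairs = 5 - 4 - (2-1) = 0
First group: deep chain of depth 4 + 0 sibling pairs
Remaining 1 groups: simple '{}' each

Answer: {{{{}}}}{}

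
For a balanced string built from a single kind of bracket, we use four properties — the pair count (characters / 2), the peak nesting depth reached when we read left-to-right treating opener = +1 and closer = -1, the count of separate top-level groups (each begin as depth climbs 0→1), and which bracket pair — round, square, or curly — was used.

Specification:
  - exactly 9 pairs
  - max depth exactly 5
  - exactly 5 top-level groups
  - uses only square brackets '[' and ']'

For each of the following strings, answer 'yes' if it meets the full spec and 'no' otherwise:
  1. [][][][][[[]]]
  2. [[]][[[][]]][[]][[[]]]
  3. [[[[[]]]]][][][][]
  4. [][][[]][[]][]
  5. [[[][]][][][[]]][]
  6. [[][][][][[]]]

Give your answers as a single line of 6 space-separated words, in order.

String 1 '[][][][][[[]]]': depth seq [1 0 1 0 1 0 1 0 1 2 3 2 1 0]
  -> pairs=7 depth=3 groups=5 -> no
String 2 '[[]][[[][]]][[]][[[]]]': depth seq [1 2 1 0 1 2 3 2 3 2 1 0 1 2 1 0 1 2 3 2 1 0]
  -> pairs=11 depth=3 groups=4 -> no
String 3 '[[[[[]]]]][][][][]': depth seq [1 2 3 4 5 4 3 2 1 0 1 0 1 0 1 0 1 0]
  -> pairs=9 depth=5 groups=5 -> yes
String 4 '[][][[]][[]][]': depth seq [1 0 1 0 1 2 1 0 1 2 1 0 1 0]
  -> pairs=7 depth=2 groups=5 -> no
String 5 '[[[][]][][][[]]][]': depth seq [1 2 3 2 3 2 1 2 1 2 1 2 3 2 1 0 1 0]
  -> pairs=9 depth=3 groups=2 -> no
String 6 '[[][][][][[]]]': depth seq [1 2 1 2 1 2 1 2 1 2 3 2 1 0]
  -> pairs=7 depth=3 groups=1 -> no

Answer: no no yes no no no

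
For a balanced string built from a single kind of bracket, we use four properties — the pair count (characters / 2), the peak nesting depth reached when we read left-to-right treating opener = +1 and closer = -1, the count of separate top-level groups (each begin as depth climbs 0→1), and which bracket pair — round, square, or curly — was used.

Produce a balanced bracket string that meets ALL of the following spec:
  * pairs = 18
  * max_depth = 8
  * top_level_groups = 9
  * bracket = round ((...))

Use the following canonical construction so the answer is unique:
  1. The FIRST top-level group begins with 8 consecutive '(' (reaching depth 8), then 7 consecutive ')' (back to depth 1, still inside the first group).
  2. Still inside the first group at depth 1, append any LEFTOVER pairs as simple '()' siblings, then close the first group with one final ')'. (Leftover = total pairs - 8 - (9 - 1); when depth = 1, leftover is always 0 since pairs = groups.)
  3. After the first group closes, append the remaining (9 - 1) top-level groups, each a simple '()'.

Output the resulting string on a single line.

Answer: (((((((()))))))()())()()()()()()()()

Derivation:
Spec: pairs=18 depth=8 groups=9
Leftover pairs = 18 - 8 - (9-1) = 2
First group: deep chain of depth 8 + 2 sibling pairs
Remaining 8 groups: simple '()' each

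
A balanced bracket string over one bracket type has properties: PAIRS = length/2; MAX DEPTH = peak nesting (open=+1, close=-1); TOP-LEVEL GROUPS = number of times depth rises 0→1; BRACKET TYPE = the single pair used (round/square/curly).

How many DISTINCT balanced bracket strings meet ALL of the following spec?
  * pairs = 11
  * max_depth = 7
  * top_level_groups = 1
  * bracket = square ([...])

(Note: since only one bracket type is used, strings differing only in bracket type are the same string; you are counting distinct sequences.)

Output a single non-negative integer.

Answer: 1975

Derivation:
Spec: pairs=11 depth=7 groups=1
Count(depth <= 7) = 16016
Count(depth <= 6) = 14041
Count(depth == 7) = 16016 - 14041 = 1975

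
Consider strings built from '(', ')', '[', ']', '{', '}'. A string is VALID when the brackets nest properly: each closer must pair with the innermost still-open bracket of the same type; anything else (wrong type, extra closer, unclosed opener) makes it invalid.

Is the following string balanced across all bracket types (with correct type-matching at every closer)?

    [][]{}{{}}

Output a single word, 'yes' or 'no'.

pos 0: push '['; stack = [
pos 1: ']' matches '['; pop; stack = (empty)
pos 2: push '['; stack = [
pos 3: ']' matches '['; pop; stack = (empty)
pos 4: push '{'; stack = {
pos 5: '}' matches '{'; pop; stack = (empty)
pos 6: push '{'; stack = {
pos 7: push '{'; stack = {{
pos 8: '}' matches '{'; pop; stack = {
pos 9: '}' matches '{'; pop; stack = (empty)
end: stack empty → VALID
Verdict: properly nested → yes

Answer: yes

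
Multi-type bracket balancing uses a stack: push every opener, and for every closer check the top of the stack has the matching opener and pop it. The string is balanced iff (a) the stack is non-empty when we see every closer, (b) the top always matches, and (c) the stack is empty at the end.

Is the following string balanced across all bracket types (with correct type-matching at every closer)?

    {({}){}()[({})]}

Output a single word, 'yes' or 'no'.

pos 0: push '{'; stack = {
pos 1: push '('; stack = {(
pos 2: push '{'; stack = {({
pos 3: '}' matches '{'; pop; stack = {(
pos 4: ')' matches '('; pop; stack = {
pos 5: push '{'; stack = {{
pos 6: '}' matches '{'; pop; stack = {
pos 7: push '('; stack = {(
pos 8: ')' matches '('; pop; stack = {
pos 9: push '['; stack = {[
pos 10: push '('; stack = {[(
pos 11: push '{'; stack = {[({
pos 12: '}' matches '{'; pop; stack = {[(
pos 13: ')' matches '('; pop; stack = {[
pos 14: ']' matches '['; pop; stack = {
pos 15: '}' matches '{'; pop; stack = (empty)
end: stack empty → VALID
Verdict: properly nested → yes

Answer: yes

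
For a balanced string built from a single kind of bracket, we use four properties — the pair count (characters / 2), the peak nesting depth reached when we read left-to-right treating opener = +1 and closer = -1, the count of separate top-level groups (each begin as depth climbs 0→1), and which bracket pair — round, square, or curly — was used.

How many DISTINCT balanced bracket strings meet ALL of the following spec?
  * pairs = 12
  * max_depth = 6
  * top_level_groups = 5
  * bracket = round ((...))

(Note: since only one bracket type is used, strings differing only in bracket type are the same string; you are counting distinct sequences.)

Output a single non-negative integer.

Spec: pairs=12 depth=6 groups=5
Count(depth <= 6) = 13180
Count(depth <= 5) = 12670
Count(depth == 6) = 13180 - 12670 = 510

Answer: 510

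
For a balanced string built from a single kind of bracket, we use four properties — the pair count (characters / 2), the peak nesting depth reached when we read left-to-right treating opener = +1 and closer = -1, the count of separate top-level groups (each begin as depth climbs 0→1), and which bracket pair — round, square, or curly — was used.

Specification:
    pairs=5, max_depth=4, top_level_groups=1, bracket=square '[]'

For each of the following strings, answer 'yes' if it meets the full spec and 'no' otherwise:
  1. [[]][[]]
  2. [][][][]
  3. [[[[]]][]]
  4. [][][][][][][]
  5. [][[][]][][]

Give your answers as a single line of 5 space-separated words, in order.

String 1 '[[]][[]]': depth seq [1 2 1 0 1 2 1 0]
  -> pairs=4 depth=2 groups=2 -> no
String 2 '[][][][]': depth seq [1 0 1 0 1 0 1 0]
  -> pairs=4 depth=1 groups=4 -> no
String 3 '[[[[]]][]]': depth seq [1 2 3 4 3 2 1 2 1 0]
  -> pairs=5 depth=4 groups=1 -> yes
String 4 '[][][][][][][]': depth seq [1 0 1 0 1 0 1 0 1 0 1 0 1 0]
  -> pairs=7 depth=1 groups=7 -> no
String 5 '[][[][]][][]': depth seq [1 0 1 2 1 2 1 0 1 0 1 0]
  -> pairs=6 depth=2 groups=4 -> no

Answer: no no yes no no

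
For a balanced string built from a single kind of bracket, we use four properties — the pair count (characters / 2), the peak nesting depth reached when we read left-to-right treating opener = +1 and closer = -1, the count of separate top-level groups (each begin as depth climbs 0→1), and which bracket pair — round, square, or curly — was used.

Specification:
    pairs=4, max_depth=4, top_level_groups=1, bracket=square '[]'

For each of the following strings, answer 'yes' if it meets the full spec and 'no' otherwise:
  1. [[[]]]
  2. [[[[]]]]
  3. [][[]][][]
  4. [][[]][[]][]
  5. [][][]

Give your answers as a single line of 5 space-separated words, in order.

String 1 '[[[]]]': depth seq [1 2 3 2 1 0]
  -> pairs=3 depth=3 groups=1 -> no
String 2 '[[[[]]]]': depth seq [1 2 3 4 3 2 1 0]
  -> pairs=4 depth=4 groups=1 -> yes
String 3 '[][[]][][]': depth seq [1 0 1 2 1 0 1 0 1 0]
  -> pairs=5 depth=2 groups=4 -> no
String 4 '[][[]][[]][]': depth seq [1 0 1 2 1 0 1 2 1 0 1 0]
  -> pairs=6 depth=2 groups=4 -> no
String 5 '[][][]': depth seq [1 0 1 0 1 0]
  -> pairs=3 depth=1 groups=3 -> no

Answer: no yes no no no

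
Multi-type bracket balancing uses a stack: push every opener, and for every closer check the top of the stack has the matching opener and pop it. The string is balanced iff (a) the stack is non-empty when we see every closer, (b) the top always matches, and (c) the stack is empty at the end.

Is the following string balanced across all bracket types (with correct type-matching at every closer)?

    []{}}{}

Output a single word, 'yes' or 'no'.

pos 0: push '['; stack = [
pos 1: ']' matches '['; pop; stack = (empty)
pos 2: push '{'; stack = {
pos 3: '}' matches '{'; pop; stack = (empty)
pos 4: saw closer '}' but stack is empty → INVALID
Verdict: unmatched closer '}' at position 4 → no

Answer: no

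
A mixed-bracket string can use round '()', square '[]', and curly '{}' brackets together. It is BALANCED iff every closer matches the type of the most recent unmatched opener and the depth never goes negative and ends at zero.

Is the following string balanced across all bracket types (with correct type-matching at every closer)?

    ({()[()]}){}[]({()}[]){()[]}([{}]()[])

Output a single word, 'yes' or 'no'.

Answer: yes

Derivation:
pos 0: push '('; stack = (
pos 1: push '{'; stack = ({
pos 2: push '('; stack = ({(
pos 3: ')' matches '('; pop; stack = ({
pos 4: push '['; stack = ({[
pos 5: push '('; stack = ({[(
pos 6: ')' matches '('; pop; stack = ({[
pos 7: ']' matches '['; pop; stack = ({
pos 8: '}' matches '{'; pop; stack = (
pos 9: ')' matches '('; pop; stack = (empty)
pos 10: push '{'; stack = {
pos 11: '}' matches '{'; pop; stack = (empty)
pos 12: push '['; stack = [
pos 13: ']' matches '['; pop; stack = (empty)
pos 14: push '('; stack = (
pos 15: push '{'; stack = ({
pos 16: push '('; stack = ({(
pos 17: ')' matches '('; pop; stack = ({
pos 18: '}' matches '{'; pop; stack = (
pos 19: push '['; stack = ([
pos 20: ']' matches '['; pop; stack = (
pos 21: ')' matches '('; pop; stack = (empty)
pos 22: push '{'; stack = {
pos 23: push '('; stack = {(
pos 24: ')' matches '('; pop; stack = {
pos 25: push '['; stack = {[
pos 26: ']' matches '['; pop; stack = {
pos 27: '}' matches '{'; pop; stack = (empty)
pos 28: push '('; stack = (
pos 29: push '['; stack = ([
pos 30: push '{'; stack = ([{
pos 31: '}' matches '{'; pop; stack = ([
pos 32: ']' matches '['; pop; stack = (
pos 33: push '('; stack = ((
pos 34: ')' matches '('; pop; stack = (
pos 35: push '['; stack = ([
pos 36: ']' matches '['; pop; stack = (
pos 37: ')' matches '('; pop; stack = (empty)
end: stack empty → VALID
Verdict: properly nested → yes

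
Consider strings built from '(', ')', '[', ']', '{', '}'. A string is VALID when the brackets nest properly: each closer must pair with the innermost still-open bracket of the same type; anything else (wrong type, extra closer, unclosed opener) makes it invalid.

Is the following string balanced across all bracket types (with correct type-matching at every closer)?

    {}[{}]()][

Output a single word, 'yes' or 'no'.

Answer: no

Derivation:
pos 0: push '{'; stack = {
pos 1: '}' matches '{'; pop; stack = (empty)
pos 2: push '['; stack = [
pos 3: push '{'; stack = [{
pos 4: '}' matches '{'; pop; stack = [
pos 5: ']' matches '['; pop; stack = (empty)
pos 6: push '('; stack = (
pos 7: ')' matches '('; pop; stack = (empty)
pos 8: saw closer ']' but stack is empty → INVALID
Verdict: unmatched closer ']' at position 8 → no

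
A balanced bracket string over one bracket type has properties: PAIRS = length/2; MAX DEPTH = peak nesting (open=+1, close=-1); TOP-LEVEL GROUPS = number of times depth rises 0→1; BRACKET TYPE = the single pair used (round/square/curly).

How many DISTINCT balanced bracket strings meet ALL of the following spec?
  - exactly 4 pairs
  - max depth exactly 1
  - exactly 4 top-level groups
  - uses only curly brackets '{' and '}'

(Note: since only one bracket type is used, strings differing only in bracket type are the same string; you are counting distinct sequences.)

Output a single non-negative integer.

Spec: pairs=4 depth=1 groups=4
Count(depth <= 1) = 1
Count(depth <= 0) = 0
Count(depth == 1) = 1 - 0 = 1

Answer: 1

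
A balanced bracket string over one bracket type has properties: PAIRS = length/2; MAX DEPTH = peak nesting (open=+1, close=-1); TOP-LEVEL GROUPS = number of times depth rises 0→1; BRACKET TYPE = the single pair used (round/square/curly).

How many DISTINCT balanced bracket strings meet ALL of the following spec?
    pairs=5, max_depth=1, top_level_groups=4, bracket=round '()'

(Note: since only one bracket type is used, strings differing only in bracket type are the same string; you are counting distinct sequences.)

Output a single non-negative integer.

Answer: 0

Derivation:
Spec: pairs=5 depth=1 groups=4
Count(depth <= 1) = 0
Count(depth <= 0) = 0
Count(depth == 1) = 0 - 0 = 0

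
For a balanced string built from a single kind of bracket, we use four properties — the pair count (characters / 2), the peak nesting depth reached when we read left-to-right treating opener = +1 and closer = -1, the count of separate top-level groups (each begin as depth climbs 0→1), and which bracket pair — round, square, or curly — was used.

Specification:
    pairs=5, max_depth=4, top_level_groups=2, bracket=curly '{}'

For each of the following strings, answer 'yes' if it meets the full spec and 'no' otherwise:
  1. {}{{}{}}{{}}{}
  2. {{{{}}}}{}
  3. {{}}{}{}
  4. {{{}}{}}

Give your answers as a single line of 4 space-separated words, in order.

String 1 '{}{{}{}}{{}}{}': depth seq [1 0 1 2 1 2 1 0 1 2 1 0 1 0]
  -> pairs=7 depth=2 groups=4 -> no
String 2 '{{{{}}}}{}': depth seq [1 2 3 4 3 2 1 0 1 0]
  -> pairs=5 depth=4 groups=2 -> yes
String 3 '{{}}{}{}': depth seq [1 2 1 0 1 0 1 0]
  -> pairs=4 depth=2 groups=3 -> no
String 4 '{{{}}{}}': depth seq [1 2 3 2 1 2 1 0]
  -> pairs=4 depth=3 groups=1 -> no

Answer: no yes no no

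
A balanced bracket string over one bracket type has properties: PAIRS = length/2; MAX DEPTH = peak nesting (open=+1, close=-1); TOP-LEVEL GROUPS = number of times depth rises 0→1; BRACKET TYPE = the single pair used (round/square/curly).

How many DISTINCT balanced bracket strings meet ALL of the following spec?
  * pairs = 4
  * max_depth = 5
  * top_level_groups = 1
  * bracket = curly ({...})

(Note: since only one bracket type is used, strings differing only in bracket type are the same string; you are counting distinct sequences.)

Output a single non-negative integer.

Answer: 0

Derivation:
Spec: pairs=4 depth=5 groups=1
Count(depth <= 5) = 5
Count(depth <= 4) = 5
Count(depth == 5) = 5 - 5 = 0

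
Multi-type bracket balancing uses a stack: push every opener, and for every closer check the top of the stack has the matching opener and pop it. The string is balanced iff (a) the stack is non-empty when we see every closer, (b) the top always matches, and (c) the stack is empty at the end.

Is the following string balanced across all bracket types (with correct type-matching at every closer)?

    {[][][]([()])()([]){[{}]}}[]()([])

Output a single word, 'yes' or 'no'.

pos 0: push '{'; stack = {
pos 1: push '['; stack = {[
pos 2: ']' matches '['; pop; stack = {
pos 3: push '['; stack = {[
pos 4: ']' matches '['; pop; stack = {
pos 5: push '['; stack = {[
pos 6: ']' matches '['; pop; stack = {
pos 7: push '('; stack = {(
pos 8: push '['; stack = {([
pos 9: push '('; stack = {([(
pos 10: ')' matches '('; pop; stack = {([
pos 11: ']' matches '['; pop; stack = {(
pos 12: ')' matches '('; pop; stack = {
pos 13: push '('; stack = {(
pos 14: ')' matches '('; pop; stack = {
pos 15: push '('; stack = {(
pos 16: push '['; stack = {([
pos 17: ']' matches '['; pop; stack = {(
pos 18: ')' matches '('; pop; stack = {
pos 19: push '{'; stack = {{
pos 20: push '['; stack = {{[
pos 21: push '{'; stack = {{[{
pos 22: '}' matches '{'; pop; stack = {{[
pos 23: ']' matches '['; pop; stack = {{
pos 24: '}' matches '{'; pop; stack = {
pos 25: '}' matches '{'; pop; stack = (empty)
pos 26: push '['; stack = [
pos 27: ']' matches '['; pop; stack = (empty)
pos 28: push '('; stack = (
pos 29: ')' matches '('; pop; stack = (empty)
pos 30: push '('; stack = (
pos 31: push '['; stack = ([
pos 32: ']' matches '['; pop; stack = (
pos 33: ')' matches '('; pop; stack = (empty)
end: stack empty → VALID
Verdict: properly nested → yes

Answer: yes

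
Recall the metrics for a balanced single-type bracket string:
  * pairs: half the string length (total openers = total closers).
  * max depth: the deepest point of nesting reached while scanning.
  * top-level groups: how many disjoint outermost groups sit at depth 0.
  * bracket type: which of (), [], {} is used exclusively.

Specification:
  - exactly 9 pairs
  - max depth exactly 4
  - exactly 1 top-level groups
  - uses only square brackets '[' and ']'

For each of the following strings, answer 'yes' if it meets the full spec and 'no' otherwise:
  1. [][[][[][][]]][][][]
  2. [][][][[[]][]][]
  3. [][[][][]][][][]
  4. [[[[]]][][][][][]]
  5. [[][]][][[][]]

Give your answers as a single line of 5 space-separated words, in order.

Answer: no no no yes no

Derivation:
String 1 '[][[][[][][]]][][][]': depth seq [1 0 1 2 1 2 3 2 3 2 3 2 1 0 1 0 1 0 1 0]
  -> pairs=10 depth=3 groups=5 -> no
String 2 '[][][][[[]][]][]': depth seq [1 0 1 0 1 0 1 2 3 2 1 2 1 0 1 0]
  -> pairs=8 depth=3 groups=5 -> no
String 3 '[][[][][]][][][]': depth seq [1 0 1 2 1 2 1 2 1 0 1 0 1 0 1 0]
  -> pairs=8 depth=2 groups=5 -> no
String 4 '[[[[]]][][][][][]]': depth seq [1 2 3 4 3 2 1 2 1 2 1 2 1 2 1 2 1 0]
  -> pairs=9 depth=4 groups=1 -> yes
String 5 '[[][]][][[][]]': depth seq [1 2 1 2 1 0 1 0 1 2 1 2 1 0]
  -> pairs=7 depth=2 groups=3 -> no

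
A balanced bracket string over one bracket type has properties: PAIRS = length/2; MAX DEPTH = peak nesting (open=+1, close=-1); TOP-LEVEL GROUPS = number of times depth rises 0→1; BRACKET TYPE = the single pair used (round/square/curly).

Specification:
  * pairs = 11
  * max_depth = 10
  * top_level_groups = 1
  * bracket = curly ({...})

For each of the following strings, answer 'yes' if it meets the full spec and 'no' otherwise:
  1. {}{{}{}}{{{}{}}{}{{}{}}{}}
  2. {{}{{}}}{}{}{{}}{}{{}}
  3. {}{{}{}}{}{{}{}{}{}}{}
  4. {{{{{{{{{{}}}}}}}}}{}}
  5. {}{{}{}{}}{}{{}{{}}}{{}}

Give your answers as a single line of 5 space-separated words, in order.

String 1 '{}{{}{}}{{{}{}}{}{{}{}}{}}': depth seq [1 0 1 2 1 2 1 0 1 2 3 2 3 2 1 2 1 2 3 2 3 2 1 2 1 0]
  -> pairs=13 depth=3 groups=3 -> no
String 2 '{{}{{}}}{}{}{{}}{}{{}}': depth seq [1 2 1 2 3 2 1 0 1 0 1 0 1 2 1 0 1 0 1 2 1 0]
  -> pairs=11 depth=3 groups=6 -> no
String 3 '{}{{}{}}{}{{}{}{}{}}{}': depth seq [1 0 1 2 1 2 1 0 1 0 1 2 1 2 1 2 1 2 1 0 1 0]
  -> pairs=11 depth=2 groups=5 -> no
String 4 '{{{{{{{{{{}}}}}}}}}{}}': depth seq [1 2 3 4 5 6 7 8 9 10 9 8 7 6 5 4 3 2 1 2 1 0]
  -> pairs=11 depth=10 groups=1 -> yes
String 5 '{}{{}{}{}}{}{{}{{}}}{{}}': depth seq [1 0 1 2 1 2 1 2 1 0 1 0 1 2 1 2 3 2 1 0 1 2 1 0]
  -> pairs=12 depth=3 groups=5 -> no

Answer: no no no yes no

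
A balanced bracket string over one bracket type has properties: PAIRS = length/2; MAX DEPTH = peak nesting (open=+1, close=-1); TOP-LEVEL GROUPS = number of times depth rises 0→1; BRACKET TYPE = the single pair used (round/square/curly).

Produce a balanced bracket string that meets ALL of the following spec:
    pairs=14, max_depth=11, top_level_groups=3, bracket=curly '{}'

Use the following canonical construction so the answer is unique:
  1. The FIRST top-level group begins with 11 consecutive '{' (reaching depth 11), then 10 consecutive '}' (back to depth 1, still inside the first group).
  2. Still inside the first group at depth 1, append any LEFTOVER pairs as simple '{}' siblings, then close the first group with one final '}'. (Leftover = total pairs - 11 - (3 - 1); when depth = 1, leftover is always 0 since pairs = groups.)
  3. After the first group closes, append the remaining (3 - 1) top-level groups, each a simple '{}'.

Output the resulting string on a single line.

Spec: pairs=14 depth=11 groups=3
Leftover pairs = 14 - 11 - (3-1) = 1
First group: deep chain of depth 11 + 1 sibling pairs
Remaining 2 groups: simple '{}' each

Answer: {{{{{{{{{{{}}}}}}}}}}{}}{}{}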